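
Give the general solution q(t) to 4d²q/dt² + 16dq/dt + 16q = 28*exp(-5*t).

q = 7*exp(-5*t)/9 + C1*exp(-2*t) + C2*t*exp(-2*t)

Divide through by 4: q'' + 4q' + 4q = 7*exp(-5*t).
Characteristic equation r² + 4r + 4 = 0 has discriminant (4)² - 4·(4) = 0, so r = -2 is a repeated root.
Hence q_h = (C1 + C2*t)*exp(-2*t).
Try q_p = A*exp(-5*t). Substituting into the equation and dividing by exp(-5*t) gives A = 7/9, so q_p = 7*exp(-5*t)/9.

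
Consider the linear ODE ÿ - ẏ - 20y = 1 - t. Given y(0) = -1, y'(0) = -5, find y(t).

y = -21/400 - 221*exp(5*t)/225 + t/20 + 5*exp(-4*t)/144

Characteristic equation r² - r - 20 = 0 factors as (r + 4)(r - 5) = 0, so r = -4, 5.
Hence y_h = C1*exp(-4*t) + C2*exp(5*t).
For the particular solution try y_p = A0 + A1*t. Substituting and matching coefficients of each power of t gives A0 = -21/400, A1 = 1/20, so y_p = -21/400 + t/20.
General solution: y = -21/400 + t/20 + C1*exp(-4*t) + C2*exp(5*t).
Apply the initial conditions: y(0) = -21/400 + C1 + C2 = -1 and y'(0) = 1/20 - 4*C1 + 5*C2 = -5. Solving gives C1 = 5/144, C2 = -221/225.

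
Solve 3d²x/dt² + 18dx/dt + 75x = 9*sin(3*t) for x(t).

Divide through by 3: x'' + 6x' + 25x = 3*sin(3*t).
Characteristic equation r² + 6r + 25 = 0 has discriminant (6)² - 4·(25) = -64 < 0, so r = -3 ± 4i.
Hence x_h = C1*cos(4*t)*exp(-3*t) + C2*exp(-3*t)*sin(4*t).
Try x_p = A*cos(3*t) + B*sin(3*t). Substituting and equating the coefficients of cos(3t) and sin(3t) gives A = -27/290, B = 12/145, so x_p = -27*cos(3*t)/290 + 12*sin(3*t)/145.

x = -27*cos(3*t)/290 + 12*sin(3*t)/145 + C1*cos(4*t)*exp(-3*t) + C2*exp(-3*t)*sin(4*t)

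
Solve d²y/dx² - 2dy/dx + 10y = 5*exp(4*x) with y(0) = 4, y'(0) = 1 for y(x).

y = 5*exp(4*x)/18 - 23*exp(x)*sin(3*x)/18 + 67*cos(3*x)*exp(x)/18

Characteristic equation r² - 2r + 10 = 0 has discriminant (-2)² - 4·(10) = -36 < 0, so r = 1 ± 3i.
Hence y_h = C1*cos(3*x)*exp(x) + C2*exp(x)*sin(3*x).
Try y_p = A*exp(4*x). Substituting into the equation and dividing by exp(4*x) gives A = 5/18, so y_p = 5*exp(4*x)/18.
General solution: y = 5*exp(4*x)/18 + C1*cos(3*x)*exp(x) + C2*exp(x)*sin(3*x).
Apply the initial conditions: y(0) = 5/18 + C1 = 4 and y'(0) = 10/9 + C1 + 3*C2 = 1. Solving gives C1 = 67/18, C2 = -23/18.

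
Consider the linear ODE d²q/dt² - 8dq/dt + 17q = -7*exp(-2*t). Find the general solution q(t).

Characteristic equation r² - 8r + 17 = 0 has discriminant (-8)² - 4·(17) = -4 < 0, so r = 4 ± i.
Hence q_h = C1*cos(t)*exp(4*t) + C2*exp(4*t)*sin(t).
Try q_p = A*exp(-2*t). Substituting into the equation and dividing by exp(-2*t) gives A = -7/37, so q_p = -7*exp(-2*t)/37.

q = -7*exp(-2*t)/37 + C1*cos(t)*exp(4*t) + C2*exp(4*t)*sin(t)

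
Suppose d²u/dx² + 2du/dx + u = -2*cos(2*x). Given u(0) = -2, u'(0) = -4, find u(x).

u = -56*exp(-x)/25 - 8*sin(2*x)/25 + 6*cos(2*x)/25 - 28*x*exp(-x)/5

Characteristic equation r² + 2r + 1 = 0 has discriminant (2)² - 4·(1) = 0, so r = -1 is a repeated root.
Hence u_h = (C1 + C2*x)*exp(-x).
Try u_p = A*cos(2*x) + B*sin(2*x). Substituting and equating the coefficients of cos(2x) and sin(2x) gives A = 6/25, B = -8/25, so u_p = -8*sin(2*x)/25 + 6*cos(2*x)/25.
General solution: u = -8*sin(2*x)/25 + 6*cos(2*x)/25 + C1*exp(-x) + C2*x*exp(-x).
Apply the initial conditions: u(0) = 6/25 + C1 = -2 and u'(0) = -16/25 + C2 - C1 = -4. Solving gives C1 = -56/25, C2 = -28/5.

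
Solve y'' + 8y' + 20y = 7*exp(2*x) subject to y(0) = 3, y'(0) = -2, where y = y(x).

Characteristic equation r² + 8r + 20 = 0 has discriminant (8)² - 4·(20) = -16 < 0, so r = -4 ± 2i.
Hence y_h = C1*cos(2*x)*exp(-4*x) + C2*exp(-4*x)*sin(2*x).
Try y_p = A*exp(2*x). Substituting into the equation and dividing by exp(2*x) gives A = 7/40, so y_p = 7*exp(2*x)/40.
General solution: y = 7*exp(2*x)/40 + C1*cos(2*x)*exp(-4*x) + C2*exp(-4*x)*sin(2*x).
Apply the initial conditions: y(0) = 7/40 + C1 = 3 and y'(0) = 7/20 - 4*C1 + 2*C2 = -2. Solving gives C1 = 113/40, C2 = 179/40.

y = 7*exp(2*x)/40 + 113*cos(2*x)*exp(-4*x)/40 + 179*exp(-4*x)*sin(2*x)/40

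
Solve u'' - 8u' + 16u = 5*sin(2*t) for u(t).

u = cos(2*t)/5 + 3*sin(2*t)/20 + C1*exp(4*t) + C2*t*exp(4*t)

Characteristic equation r² - 8r + 16 = 0 has discriminant (-8)² - 4·(16) = 0, so r = 4 is a repeated root.
Hence u_h = (C1 + C2*t)*exp(4*t).
Try u_p = A*cos(2*t) + B*sin(2*t). Substituting and equating the coefficients of cos(2t) and sin(2t) gives A = 1/5, B = 3/20, so u_p = cos(2*t)/5 + 3*sin(2*t)/20.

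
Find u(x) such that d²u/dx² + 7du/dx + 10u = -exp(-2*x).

u = C1*exp(-5*x) + C2*exp(-2*x) - x*exp(-2*x)/3

Characteristic equation r² + 7r + 10 = 0 factors as (r + 5)(r + 2) = 0, so r = -5, -2.
Hence u_h = C1*exp(-5*x) + C2*exp(-2*x).
Since exp(-2*x) solves the homogeneous equation (r = -2 is a root of multiplicity 1), multiply the trial by x. Try u_p = A*x*exp(-2*x). Substituting into the equation and dividing by exp(-2*x) gives A = -1/3, so u_p = -x*exp(-2*x)/3.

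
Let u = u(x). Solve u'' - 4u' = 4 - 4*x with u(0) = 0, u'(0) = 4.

Characteristic equation r² - 4r = 0 factors as (r - 4)r = 0, so r = 4, 0.
Hence u_h = C1*exp(4*x) + C2.
Since 0 is a characteristic root (multiplicity 1), multiply the polynomial trial by x: try u_p = x*(A0 + A1*x). Substituting and matching coefficients of each power of x gives A0 = -3/4, A1 = 1/2, so u_p = x^2/2 - 3*x/4.
General solution: u = C2 + x^2/2 - 3*x/4 + C1*exp(4*x).
Apply the initial conditions: u(0) = C1 + C2 = 0 and u'(0) = -3/4 + 4*C1 = 4. Solving gives C1 = 19/16, C2 = -19/16.

u = -19/16 + x**2/2 - 3*x/4 + 19*exp(4*x)/16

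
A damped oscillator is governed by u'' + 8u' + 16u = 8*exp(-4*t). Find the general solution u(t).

u = C1*exp(-4*t) + 4*t**2*exp(-4*t) + C2*t*exp(-4*t)

Characteristic equation r² + 8r + 16 = 0 has discriminant (8)² - 4·(16) = 0, so r = -4 is a repeated root.
Hence u_h = (C1 + C2*t)*exp(-4*t).
Since exp(-4*t) solves the homogeneous equation (r = -4 is a root of multiplicity 2), multiply the trial by t^2. Try u_p = A*t^2*exp(-4*t). Substituting into the equation and dividing by exp(-4*t) gives A = 4, so u_p = 4*t^2*exp(-4*t).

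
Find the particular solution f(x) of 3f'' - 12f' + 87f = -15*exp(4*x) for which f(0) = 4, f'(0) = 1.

f = -5*exp(4*x)/29 - 193*exp(2*x)*sin(5*x)/145 + 121*cos(5*x)*exp(2*x)/29

Divide through by 3: f'' - 4f' + 29f = -5*exp(4*x).
Characteristic equation r² - 4r + 29 = 0 has discriminant (-4)² - 4·(29) = -100 < 0, so r = 2 ± 5i.
Hence f_h = C1*cos(5*x)*exp(2*x) + C2*exp(2*x)*sin(5*x).
Try f_p = A*exp(4*x). Substituting into the equation and dividing by exp(4*x) gives A = -5/29, so f_p = -5*exp(4*x)/29.
General solution: f = -5*exp(4*x)/29 + C1*cos(5*x)*exp(2*x) + C2*exp(2*x)*sin(5*x).
Apply the initial conditions: f(0) = -5/29 + C1 = 4 and f'(0) = -20/29 + 2*C1 + 5*C2 = 1. Solving gives C1 = 121/29, C2 = -193/145.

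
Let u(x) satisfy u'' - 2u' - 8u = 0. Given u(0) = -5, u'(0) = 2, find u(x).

Characteristic equation r² - 2r - 8 = 0 factors as (r - 4)(r + 2) = 0, so r = 4, -2.
Hence u_h = C1*exp(4*x) + C2*exp(-2*x).
Apply the initial conditions: u(0) = C1 + C2 = -5 and u'(0) = -2*C2 + 4*C1 = 2. Solving gives C1 = -4/3, C2 = -11/3.

u = -11*exp(-2*x)/3 - 4*exp(4*x)/3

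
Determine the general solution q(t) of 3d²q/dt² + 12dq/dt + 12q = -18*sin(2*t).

Divide through by 3: q'' + 4q' + 4q = -6*sin(2*t).
Characteristic equation r² + 4r + 4 = 0 has discriminant (4)² - 4·(4) = 0, so r = -2 is a repeated root.
Hence q_h = (C1 + C2*t)*exp(-2*t).
Try q_p = A*cos(2*t) + B*sin(2*t). Substituting and equating the coefficients of cos(2t) and sin(2t) gives A = 3/4, B = 0, so q_p = 3*cos(2*t)/4.

q = 3*cos(2*t)/4 + C1*exp(-2*t) + C2*t*exp(-2*t)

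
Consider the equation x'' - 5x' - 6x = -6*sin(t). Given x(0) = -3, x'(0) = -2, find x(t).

Characteristic equation r² - 5r - 6 = 0 factors as (r - 6)(r + 1) = 0, so r = 6, -1.
Hence x_h = C1*exp(6*t) + C2*exp(-t).
Try x_p = A*cos(t) + B*sin(t). Substituting and equating the coefficients of cos(t) and sin(t) gives A = -15/37, B = 21/37, so x_p = -15*cos(t)/37 + 21*sin(t)/37.
General solution: x = -15*cos(t)/37 + 21*sin(t)/37 + C1*exp(6*t) + C2*exp(-t).
Apply the initial conditions: x(0) = -15/37 + C1 + C2 = -3 and x'(0) = 21/37 - C2 + 6*C1 = -2. Solving gives C1 = -191/259, C2 = -13/7.

x = -191*exp(6*t)/259 - 15*cos(t)/37 - 13*exp(-t)/7 + 21*sin(t)/37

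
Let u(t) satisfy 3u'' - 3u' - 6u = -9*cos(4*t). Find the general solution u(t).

Divide through by 3: u'' - u' - 2u = -3*cos(4*t).
Characteristic equation r² - r - 2 = 0 factors as (r - 2)(r + 1) = 0, so r = 2, -1.
Hence u_h = C1*exp(2*t) + C2*exp(-t).
Try u_p = A*cos(4*t) + B*sin(4*t). Substituting and equating the coefficients of cos(4t) and sin(4t) gives A = 27/170, B = 3/85, so u_p = 3*sin(4*t)/85 + 27*cos(4*t)/170.

u = 3*sin(4*t)/85 + 27*cos(4*t)/170 + C1*exp(2*t) + C2*exp(-t)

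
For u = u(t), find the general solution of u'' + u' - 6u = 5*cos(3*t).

u = -25*cos(3*t)/78 + 5*sin(3*t)/78 + C1*exp(-3*t) + C2*exp(2*t)

Characteristic equation r² + r - 6 = 0 factors as (r + 3)(r - 2) = 0, so r = -3, 2.
Hence u_h = C1*exp(-3*t) + C2*exp(2*t).
Try u_p = A*cos(3*t) + B*sin(3*t). Substituting and equating the coefficients of cos(3t) and sin(3t) gives A = -25/78, B = 5/78, so u_p = -25*cos(3*t)/78 + 5*sin(3*t)/78.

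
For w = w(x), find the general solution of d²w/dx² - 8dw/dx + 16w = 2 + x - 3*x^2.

Characteristic equation r² - 8r + 16 = 0 has discriminant (-8)² - 4·(16) = 0, so r = 4 is a repeated root.
Hence w_h = (C1 + C2*x)*exp(4*x).
For the particular solution try w_p = A0 + A1*x + A2*x^2. Substituting and matching coefficients of each power of x gives A0 = 11/128, A1 = -1/8, A2 = -3/16, so w_p = 11/128 - 3*x^2/16 - x/8.

w = 11/128 - 3*x**2/16 - x/8 + C1*exp(4*x) + C2*x*exp(4*x)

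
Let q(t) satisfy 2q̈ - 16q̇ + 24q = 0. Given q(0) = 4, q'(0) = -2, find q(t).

Divide through by 2: q'' - 8q' + 12q = 0.
Characteristic equation r² - 8r + 12 = 0 factors as (r - 6)(r - 2) = 0, so r = 6, 2.
Hence q_h = C1*exp(6*t) + C2*exp(2*t).
Apply the initial conditions: q(0) = C1 + C2 = 4 and q'(0) = 2*C2 + 6*C1 = -2. Solving gives C1 = -5/2, C2 = 13/2.

q = -5*exp(6*t)/2 + 13*exp(2*t)/2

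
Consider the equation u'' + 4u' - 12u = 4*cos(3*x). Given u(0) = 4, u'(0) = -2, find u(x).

Characteristic equation r² + 4r - 12 = 0 factors as (r + 6)(r - 2) = 0, so r = -6, 2.
Hence u_h = C1*exp(-6*x) + C2*exp(2*x).
Try u_p = A*cos(3*x) + B*sin(3*x). Substituting and equating the coefficients of cos(3x) and sin(3x) gives A = -28/195, B = 16/195, so u_p = -28*cos(3*x)/195 + 16*sin(3*x)/195.
General solution: u = -28*cos(3*x)/195 + 16*sin(3*x)/195 + C1*exp(-6*x) + C2*exp(2*x).
Apply the initial conditions: u(0) = -28/195 + C1 + C2 = 4 and u'(0) = 16/65 - 6*C1 + 2*C2 = -2. Solving gives C1 = 79/60, C2 = 147/52.

u = -28*cos(3*x)/195 + 16*sin(3*x)/195 + 79*exp(-6*x)/60 + 147*exp(2*x)/52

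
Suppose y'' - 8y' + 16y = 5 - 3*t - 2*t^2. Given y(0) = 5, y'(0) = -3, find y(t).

Characteristic equation r² - 8r + 16 = 0 has discriminant (-8)² - 4·(16) = 0, so r = 4 is a repeated root.
Hence y_h = (C1 + C2*t)*exp(4*t).
For the particular solution try y_p = A0 + A1*t + A2*t^2. Substituting and matching coefficients of each power of t gives A0 = 11/64, A1 = -5/16, A2 = -1/8, so y_p = 11/64 - 5*t/16 - t^2/8.
General solution: y = 11/64 - 5*t/16 - t^2/8 + C1*exp(4*t) + C2*t*exp(4*t).
Apply the initial conditions: y(0) = 11/64 + C1 = 5 and y'(0) = -5/16 + C2 + 4*C1 = -3. Solving gives C1 = 309/64, C2 = -22.

y = 11/64 - 5*t/16 - t**2/8 + 309*exp(4*t)/64 - 22*t*exp(4*t)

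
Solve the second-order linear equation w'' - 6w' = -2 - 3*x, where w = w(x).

Characteristic equation r² - 6r = 0 factors as (r - 6)r = 0, so r = 6, 0.
Hence w_h = C1*exp(6*x) + C2.
Since 0 is a characteristic root (multiplicity 1), multiply the polynomial trial by x: try w_p = x*(A0 + A1*x). Substituting and matching coefficients of each power of x gives A0 = 5/12, A1 = 1/4, so w_p = x^2/4 + 5*x/12.

w = C2 + x**2/4 + 5*x/12 + C1*exp(6*x)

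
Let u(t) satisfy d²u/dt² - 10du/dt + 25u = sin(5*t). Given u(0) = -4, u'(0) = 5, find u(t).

u = -201*exp(5*t)/50 + cos(5*t)/50 + 251*t*exp(5*t)/10

Characteristic equation r² - 10r + 25 = 0 has discriminant (-10)² - 4·(25) = 0, so r = 5 is a repeated root.
Hence u_h = (C1 + C2*t)*exp(5*t).
Try u_p = A*cos(5*t) + B*sin(5*t). Substituting and equating the coefficients of cos(5t) and sin(5t) gives A = 1/50, B = 0, so u_p = cos(5*t)/50.
General solution: u = cos(5*t)/50 + C1*exp(5*t) + C2*t*exp(5*t).
Apply the initial conditions: u(0) = 1/50 + C1 = -4 and u'(0) = C2 + 5*C1 = 5. Solving gives C1 = -201/50, C2 = 251/10.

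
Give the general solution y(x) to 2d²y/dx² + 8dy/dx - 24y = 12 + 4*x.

y = -5/9 - x/6 + C1*exp(-6*x) + C2*exp(2*x)

Divide through by 2: y'' + 4y' - 12y = 6 + 2*x.
Characteristic equation r² + 4r - 12 = 0 factors as (r + 6)(r - 2) = 0, so r = -6, 2.
Hence y_h = C1*exp(-6*x) + C2*exp(2*x).
For the particular solution try y_p = A0 + A1*x. Substituting and matching coefficients of each power of x gives A0 = -5/9, A1 = -1/6, so y_p = -5/9 - x/6.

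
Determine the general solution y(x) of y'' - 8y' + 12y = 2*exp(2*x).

y = C1*exp(6*x) + C2*exp(2*x) - x*exp(2*x)/2

Characteristic equation r² - 8r + 12 = 0 factors as (r - 6)(r - 2) = 0, so r = 6, 2.
Hence y_h = C1*exp(6*x) + C2*exp(2*x).
Since exp(2*x) solves the homogeneous equation (r = 2 is a root of multiplicity 1), multiply the trial by x. Try y_p = A*x*exp(2*x). Substituting into the equation and dividing by exp(2*x) gives A = -1/2, so y_p = -x*exp(2*x)/2.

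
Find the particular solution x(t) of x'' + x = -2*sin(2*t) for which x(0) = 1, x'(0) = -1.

Characteristic equation r² + 1 = 0 has discriminant (0)² - 4·(1) = -4 < 0, so r = ± i.
Hence x_h = C1*cos(t) + C2*sin(t).
Try x_p = A*cos(2*t) + B*sin(2*t). Substituting and equating the coefficients of cos(2t) and sin(2t) gives A = 0, B = 2/3, so x_p = 2*sin(2*t)/3.
General solution: x = 2*sin(2*t)/3 + C1*cos(t) + C2*sin(t).
Apply the initial conditions: x(0) = C1 = 1 and x'(0) = 4/3 + C2 = -1. Solving gives C1 = 1, C2 = -7/3.

x = -7*sin(t)/3 + 2*sin(2*t)/3 + cos(t)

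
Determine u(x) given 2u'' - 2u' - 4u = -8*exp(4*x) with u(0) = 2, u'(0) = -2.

u = -2*exp(4*x)/5 + 2*exp(2*x)/3 + 26*exp(-x)/15

Divide through by 2: u'' - u' - 2u = -4*exp(4*x).
Characteristic equation r² - r - 2 = 0 factors as (r - 2)(r + 1) = 0, so r = 2, -1.
Hence u_h = C1*exp(2*x) + C2*exp(-x).
Try u_p = A*exp(4*x). Substituting into the equation and dividing by exp(4*x) gives A = -2/5, so u_p = -2*exp(4*x)/5.
General solution: u = -2*exp(4*x)/5 + C1*exp(2*x) + C2*exp(-x).
Apply the initial conditions: u(0) = -2/5 + C1 + C2 = 2 and u'(0) = -8/5 - C2 + 2*C1 = -2. Solving gives C1 = 2/3, C2 = 26/15.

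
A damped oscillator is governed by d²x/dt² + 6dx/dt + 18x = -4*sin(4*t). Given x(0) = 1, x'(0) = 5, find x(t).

Characteristic equation r² + 6r + 18 = 0 has discriminant (6)² - 4·(18) = -36 < 0, so r = -3 ± 3i.
Hence x_h = C1*cos(3*t)*exp(-3*t) + C2*exp(-3*t)*sin(3*t).
Try x_p = A*cos(4*t) + B*sin(4*t). Substituting and equating the coefficients of cos(4t) and sin(4t) gives A = 24/145, B = -2/145, so x_p = -2*sin(4*t)/145 + 24*cos(4*t)/145.
General solution: x = -2*sin(4*t)/145 + 24*cos(4*t)/145 + C1*cos(3*t)*exp(-3*t) + C2*exp(-3*t)*sin(3*t).
Apply the initial conditions: x(0) = 24/145 + C1 = 1 and x'(0) = -8/145 - 3*C1 + 3*C2 = 5. Solving gives C1 = 121/145, C2 = 1096/435.

x = -2*sin(4*t)/145 + 24*cos(4*t)/145 + 121*cos(3*t)*exp(-3*t)/145 + 1096*exp(-3*t)*sin(3*t)/435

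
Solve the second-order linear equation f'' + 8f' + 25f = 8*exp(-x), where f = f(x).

f = 4*exp(-x)/9 + C1*cos(3*x)*exp(-4*x) + C2*exp(-4*x)*sin(3*x)

Characteristic equation r² + 8r + 25 = 0 has discriminant (8)² - 4·(25) = -36 < 0, so r = -4 ± 3i.
Hence f_h = C1*cos(3*x)*exp(-4*x) + C2*exp(-4*x)*sin(3*x).
Try f_p = A*exp(-x). Substituting into the equation and dividing by exp(-x) gives A = 4/9, so f_p = 4*exp(-x)/9.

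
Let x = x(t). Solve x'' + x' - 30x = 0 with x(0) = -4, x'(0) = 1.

Characteristic equation r² + r - 30 = 0 factors as (r - 5)(r + 6) = 0, so r = 5, -6.
Hence x_h = C1*exp(5*t) + C2*exp(-6*t).
Apply the initial conditions: x(0) = C1 + C2 = -4 and x'(0) = -6*C2 + 5*C1 = 1. Solving gives C1 = -23/11, C2 = -21/11.

x = -23*exp(5*t)/11 - 21*exp(-6*t)/11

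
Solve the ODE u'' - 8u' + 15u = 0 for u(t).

Characteristic equation r² - 8r + 15 = 0 factors as (r - 3)(r - 5) = 0, so r = 3, 5.
Hence u_h = C1*exp(3*t) + C2*exp(5*t).

u = C1*exp(3*t) + C2*exp(5*t)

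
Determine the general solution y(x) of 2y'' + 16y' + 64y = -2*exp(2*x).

Divide through by 2: y'' + 8y' + 32y = -exp(2*x).
Characteristic equation r² + 8r + 32 = 0 has discriminant (8)² - 4·(32) = -64 < 0, so r = -4 ± 4i.
Hence y_h = C1*cos(4*x)*exp(-4*x) + C2*exp(-4*x)*sin(4*x).
Try y_p = A*exp(2*x). Substituting into the equation and dividing by exp(2*x) gives A = -1/52, so y_p = -exp(2*x)/52.

y = -exp(2*x)/52 + C1*cos(4*x)*exp(-4*x) + C2*exp(-4*x)*sin(4*x)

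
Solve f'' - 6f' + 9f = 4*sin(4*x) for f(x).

f = -28*sin(4*x)/625 + 96*cos(4*x)/625 + C1*exp(3*x) + C2*x*exp(3*x)

Characteristic equation r² - 6r + 9 = 0 has discriminant (-6)² - 4·(9) = 0, so r = 3 is a repeated root.
Hence f_h = (C1 + C2*x)*exp(3*x).
Try f_p = A*cos(4*x) + B*sin(4*x). Substituting and equating the coefficients of cos(4x) and sin(4x) gives A = 96/625, B = -28/625, so f_p = -28*sin(4*x)/625 + 96*cos(4*x)/625.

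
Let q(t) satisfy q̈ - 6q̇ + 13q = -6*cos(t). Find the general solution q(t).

q = -2*cos(t)/5 + sin(t)/5 + C1*cos(2*t)*exp(3*t) + C2*exp(3*t)*sin(2*t)

Characteristic equation r² - 6r + 13 = 0 has discriminant (-6)² - 4·(13) = -16 < 0, so r = 3 ± 2i.
Hence q_h = C1*cos(2*t)*exp(3*t) + C2*exp(3*t)*sin(2*t).
Try q_p = A*cos(t) + B*sin(t). Substituting and equating the coefficients of cos(t) and sin(t) gives A = -2/5, B = 1/5, so q_p = -2*cos(t)/5 + sin(t)/5.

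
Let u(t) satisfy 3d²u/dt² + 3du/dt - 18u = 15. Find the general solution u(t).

u = -5/6 + C1*exp(-3*t) + C2*exp(2*t)

Divide through by 3: u'' + u' - 6u = 5.
Characteristic equation r² + r - 6 = 0 factors as (r + 3)(r - 2) = 0, so r = -3, 2.
Hence u_h = C1*exp(-3*t) + C2*exp(2*t).
For the particular solution try u_p = A0. Substituting and matching coefficients of each power of t gives A0 = -5/6, so u_p = -5/6.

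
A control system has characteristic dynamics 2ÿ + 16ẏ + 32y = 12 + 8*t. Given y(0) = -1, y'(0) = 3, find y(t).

Divide through by 2: y'' + 8y' + 16y = 6 + 4*t.
Characteristic equation r² + 8r + 16 = 0 has discriminant (8)² - 4·(16) = 0, so r = -4 is a repeated root.
Hence y_h = (C1 + C2*t)*exp(-4*t).
For the particular solution try y_p = A0 + A1*t. Substituting and matching coefficients of each power of t gives A0 = 1/4, A1 = 1/4, so y_p = 1/4 + t/4.
General solution: y = 1/4 + t/4 + C1*exp(-4*t) + C2*t*exp(-4*t).
Apply the initial conditions: y(0) = 1/4 + C1 = -1 and y'(0) = 1/4 + C2 - 4*C1 = 3. Solving gives C1 = -5/4, C2 = -9/4.

y = 1/4 - 5*exp(-4*t)/4 + t/4 - 9*t*exp(-4*t)/4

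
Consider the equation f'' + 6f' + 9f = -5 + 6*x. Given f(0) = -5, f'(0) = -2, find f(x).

f = -1 - 4*exp(-3*x) + 2*x/3 - 44*x*exp(-3*x)/3

Characteristic equation r² + 6r + 9 = 0 has discriminant (6)² - 4·(9) = 0, so r = -3 is a repeated root.
Hence f_h = (C1 + C2*x)*exp(-3*x).
For the particular solution try f_p = A0 + A1*x. Substituting and matching coefficients of each power of x gives A0 = -1, A1 = 2/3, so f_p = -1 + 2*x/3.
General solution: f = -1 + 2*x/3 + C1*exp(-3*x) + C2*x*exp(-3*x).
Apply the initial conditions: f(0) = -1 + C1 = -5 and f'(0) = 2/3 + C2 - 3*C1 = -2. Solving gives C1 = -4, C2 = -44/3.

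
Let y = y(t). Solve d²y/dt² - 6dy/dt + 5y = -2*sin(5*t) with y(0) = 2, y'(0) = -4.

y = -31*exp(5*t)/20 - 3*cos(5*t)/65 + 2*sin(5*t)/65 + 187*exp(t)/52

Characteristic equation r² - 6r + 5 = 0 factors as (r - 5)(r - 1) = 0, so r = 5, 1.
Hence y_h = C1*exp(5*t) + C2*exp(t).
Try y_p = A*cos(5*t) + B*sin(5*t). Substituting and equating the coefficients of cos(5t) and sin(5t) gives A = -3/65, B = 2/65, so y_p = -3*cos(5*t)/65 + 2*sin(5*t)/65.
General solution: y = -3*cos(5*t)/65 + 2*sin(5*t)/65 + C1*exp(5*t) + C2*exp(t).
Apply the initial conditions: y(0) = -3/65 + C1 + C2 = 2 and y'(0) = 2/13 + C2 + 5*C1 = -4. Solving gives C1 = -31/20, C2 = 187/52.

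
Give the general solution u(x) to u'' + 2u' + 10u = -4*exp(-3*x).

Characteristic equation r² + 2r + 10 = 0 has discriminant (2)² - 4·(10) = -36 < 0, so r = -1 ± 3i.
Hence u_h = C1*cos(3*x)*exp(-x) + C2*exp(-x)*sin(3*x).
Try u_p = A*exp(-3*x). Substituting into the equation and dividing by exp(-3*x) gives A = -4/13, so u_p = -4*exp(-3*x)/13.

u = -4*exp(-3*x)/13 + C1*cos(3*x)*exp(-x) + C2*exp(-x)*sin(3*x)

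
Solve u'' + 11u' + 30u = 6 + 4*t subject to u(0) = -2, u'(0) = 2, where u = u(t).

Characteristic equation r² + 11r + 30 = 0 factors as (r + 5)(r + 6) = 0, so r = -5, -6.
Hence u_h = C1*exp(-5*t) + C2*exp(-6*t).
For the particular solution try u_p = A0 + A1*t. Substituting and matching coefficients of each power of t gives A0 = 34/225, A1 = 2/15, so u_p = 34/225 + 2*t/15.
General solution: u = 34/225 + 2*t/15 + C1*exp(-5*t) + C2*exp(-6*t).
Apply the initial conditions: u(0) = 34/225 + C1 + C2 = -2 and u'(0) = 2/15 - 6*C2 - 5*C1 = 2. Solving gives C1 = -276/25, C2 = 80/9.

u = 34/225 - 276*exp(-5*t)/25 + 2*t/15 + 80*exp(-6*t)/9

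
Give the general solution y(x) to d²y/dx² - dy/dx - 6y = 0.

y = C1*exp(3*x) + C2*exp(-2*x)

Characteristic equation r² - r - 6 = 0 factors as (r - 3)(r + 2) = 0, so r = 3, -2.
Hence y_h = C1*exp(3*x) + C2*exp(-2*x).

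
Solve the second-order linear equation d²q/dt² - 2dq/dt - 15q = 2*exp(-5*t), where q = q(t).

q = exp(-5*t)/10 + C1*exp(-3*t) + C2*exp(5*t)

Characteristic equation r² - 2r - 15 = 0 factors as (r + 3)(r - 5) = 0, so r = -3, 5.
Hence q_h = C1*exp(-3*t) + C2*exp(5*t).
Try q_p = A*exp(-5*t). Substituting into the equation and dividing by exp(-5*t) gives A = 1/10, so q_p = exp(-5*t)/10.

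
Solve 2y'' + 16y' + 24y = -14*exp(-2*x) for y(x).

Divide through by 2: y'' + 8y' + 12y = -7*exp(-2*x).
Characteristic equation r² + 8r + 12 = 0 factors as (r + 2)(r + 6) = 0, so r = -2, -6.
Hence y_h = C1*exp(-2*x) + C2*exp(-6*x).
Since exp(-2*x) solves the homogeneous equation (r = -2 is a root of multiplicity 1), multiply the trial by x. Try y_p = A*x*exp(-2*x). Substituting into the equation and dividing by exp(-2*x) gives A = -7/4, so y_p = -7*x*exp(-2*x)/4.

y = C1*exp(-2*x) + C2*exp(-6*x) - 7*x*exp(-2*x)/4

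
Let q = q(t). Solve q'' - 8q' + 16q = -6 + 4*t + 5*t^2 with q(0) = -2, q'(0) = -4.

q = -17/128 - 239*exp(4*t)/128 + 5*t**2/16 + 9*t/16 + 93*t*exp(4*t)/32

Characteristic equation r² - 8r + 16 = 0 has discriminant (-8)² - 4·(16) = 0, so r = 4 is a repeated root.
Hence q_h = (C1 + C2*t)*exp(4*t).
For the particular solution try q_p = A0 + A1*t + A2*t^2. Substituting and matching coefficients of each power of t gives A0 = -17/128, A1 = 9/16, A2 = 5/16, so q_p = -17/128 + 5*t^2/16 + 9*t/16.
General solution: q = -17/128 + 5*t^2/16 + 9*t/16 + C1*exp(4*t) + C2*t*exp(4*t).
Apply the initial conditions: q(0) = -17/128 + C1 = -2 and q'(0) = 9/16 + C2 + 4*C1 = -4. Solving gives C1 = -239/128, C2 = 93/32.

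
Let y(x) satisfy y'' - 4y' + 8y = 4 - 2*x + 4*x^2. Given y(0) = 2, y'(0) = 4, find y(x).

Characteristic equation r² - 4r + 8 = 0 has discriminant (-4)² - 4·(8) = -16 < 0, so r = 2 ± 2i.
Hence y_h = C1*cos(2*x)*exp(2*x) + C2*exp(2*x)*sin(2*x).
For the particular solution try y_p = A0 + A1*x + A2*x^2. Substituting and matching coefficients of each power of x gives A0 = 1/2, A1 = 1/4, A2 = 1/2, so y_p = 1/2 + x^2/2 + x/4.
General solution: y = 1/2 + x^2/2 + x/4 + C1*cos(2*x)*exp(2*x) + C2*exp(2*x)*sin(2*x).
Apply the initial conditions: y(0) = 1/2 + C1 = 2 and y'(0) = 1/4 + 2*C1 + 2*C2 = 4. Solving gives C1 = 3/2, C2 = 3/8.

y = 1/2 + x**2/2 + x/4 + 3*cos(2*x)*exp(2*x)/2 + 3*exp(2*x)*sin(2*x)/8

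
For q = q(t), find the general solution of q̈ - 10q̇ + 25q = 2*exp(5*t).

q = C1*exp(5*t) + t**2*exp(5*t) + C2*t*exp(5*t)

Characteristic equation r² - 10r + 25 = 0 has discriminant (-10)² - 4·(25) = 0, so r = 5 is a repeated root.
Hence q_h = (C1 + C2*t)*exp(5*t).
Since exp(5*t) solves the homogeneous equation (r = 5 is a root of multiplicity 2), multiply the trial by t^2. Try q_p = A*t^2*exp(5*t). Substituting into the equation and dividing by exp(5*t) gives A = 1, so q_p = t^2*exp(5*t).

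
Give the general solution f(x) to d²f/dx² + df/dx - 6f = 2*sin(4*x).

f = -11*sin(4*x)/125 - 2*cos(4*x)/125 + C1*exp(2*x) + C2*exp(-3*x)

Characteristic equation r² + r - 6 = 0 factors as (r - 2)(r + 3) = 0, so r = 2, -3.
Hence f_h = C1*exp(2*x) + C2*exp(-3*x).
Try f_p = A*cos(4*x) + B*sin(4*x). Substituting and equating the coefficients of cos(4x) and sin(4x) gives A = -2/125, B = -11/125, so f_p = -11*sin(4*x)/125 - 2*cos(4*x)/125.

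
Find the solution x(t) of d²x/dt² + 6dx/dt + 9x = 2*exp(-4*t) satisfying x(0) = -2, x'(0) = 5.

x = -4*exp(-3*t) + 2*exp(-4*t) + t*exp(-3*t)

Characteristic equation r² + 6r + 9 = 0 has discriminant (6)² - 4·(9) = 0, so r = -3 is a repeated root.
Hence x_h = (C1 + C2*t)*exp(-3*t).
Try x_p = A*exp(-4*t). Substituting into the equation and dividing by exp(-4*t) gives A = 2, so x_p = 2*exp(-4*t).
General solution: x = 2*exp(-4*t) + C1*exp(-3*t) + C2*t*exp(-3*t).
Apply the initial conditions: x(0) = 2 + C1 = -2 and x'(0) = -8 + C2 - 3*C1 = 5. Solving gives C1 = -4, C2 = 1.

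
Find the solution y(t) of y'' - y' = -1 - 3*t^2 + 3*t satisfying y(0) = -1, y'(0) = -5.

y = 8 + t**3 - 9*exp(t) + 4*t + 3*t**2/2

Characteristic equation r² - r = 0 factors as (r - 1)r = 0, so r = 1, 0.
Hence y_h = C1*exp(t) + C2.
Since 0 is a characteristic root (multiplicity 1), multiply the polynomial trial by t: try y_p = t*(A0 + A1*t + A2*t^2). Substituting and matching coefficients of each power of t gives A0 = 4, A1 = 3/2, A2 = 1, so y_p = t^3 + 4*t + 3*t^2/2.
General solution: y = C2 + t^3 + 4*t + 3*t^2/2 + C1*exp(t).
Apply the initial conditions: y(0) = C1 + C2 = -1 and y'(0) = 4 + C1 = -5. Solving gives C1 = -9, C2 = 8.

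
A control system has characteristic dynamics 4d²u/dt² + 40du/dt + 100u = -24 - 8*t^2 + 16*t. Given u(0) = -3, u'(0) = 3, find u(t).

u = -202/625 - 1673*exp(-5*t)/625 - 2*t**2/25 + 28*t/125 - 1326*t*exp(-5*t)/125

Divide through by 4: u'' + 10u' + 25u = -6 - 2*t^2 + 4*t.
Characteristic equation r² + 10r + 25 = 0 has discriminant (10)² - 4·(25) = 0, so r = -5 is a repeated root.
Hence u_h = (C1 + C2*t)*exp(-5*t).
For the particular solution try u_p = A0 + A1*t + A2*t^2. Substituting and matching coefficients of each power of t gives A0 = -202/625, A1 = 28/125, A2 = -2/25, so u_p = -202/625 - 2*t^2/25 + 28*t/125.
General solution: u = -202/625 - 2*t^2/25 + 28*t/125 + C1*exp(-5*t) + C2*t*exp(-5*t).
Apply the initial conditions: u(0) = -202/625 + C1 = -3 and u'(0) = 28/125 + C2 - 5*C1 = 3. Solving gives C1 = -1673/625, C2 = -1326/125.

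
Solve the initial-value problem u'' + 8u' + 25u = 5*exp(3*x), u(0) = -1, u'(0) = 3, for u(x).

Characteristic equation r² + 8r + 25 = 0 has discriminant (8)² - 4·(25) = -36 < 0, so r = -4 ± 3i.
Hence u_h = C1*cos(3*x)*exp(-4*x) + C2*exp(-4*x)*sin(3*x).
Try u_p = A*exp(3*x). Substituting into the equation and dividing by exp(3*x) gives A = 5/58, so u_p = 5*exp(3*x)/58.
General solution: u = 5*exp(3*x)/58 + C1*cos(3*x)*exp(-4*x) + C2*exp(-4*x)*sin(3*x).
Apply the initial conditions: u(0) = 5/58 + C1 = -1 and u'(0) = 15/58 - 4*C1 + 3*C2 = 3. Solving gives C1 = -63/58, C2 = -31/58.

u = 5*exp(3*x)/58 - 63*cos(3*x)*exp(-4*x)/58 - 31*exp(-4*x)*sin(3*x)/58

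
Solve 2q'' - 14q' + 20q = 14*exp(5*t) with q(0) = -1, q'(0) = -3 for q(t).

q = -10*exp(5*t)/9 + exp(2*t)/9 + 7*t*exp(5*t)/3

Divide through by 2: q'' - 7q' + 10q = 7*exp(5*t).
Characteristic equation r² - 7r + 10 = 0 factors as (r - 5)(r - 2) = 0, so r = 5, 2.
Hence q_h = C1*exp(5*t) + C2*exp(2*t).
Since exp(5*t) solves the homogeneous equation (r = 5 is a root of multiplicity 1), multiply the trial by t. Try q_p = A*t*exp(5*t). Substituting into the equation and dividing by exp(5*t) gives A = 7/3, so q_p = 7*t*exp(5*t)/3.
General solution: q = C1*exp(5*t) + C2*exp(2*t) + 7*t*exp(5*t)/3.
Apply the initial conditions: q(0) = C1 + C2 = -1 and q'(0) = 7/3 + 2*C2 + 5*C1 = -3. Solving gives C1 = -10/9, C2 = 1/9.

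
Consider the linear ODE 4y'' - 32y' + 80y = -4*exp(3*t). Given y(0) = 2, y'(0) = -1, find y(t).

y = -exp(3*t)/5 - 23*exp(4*t)*sin(2*t)/5 + 11*cos(2*t)*exp(4*t)/5

Divide through by 4: y'' - 8y' + 20y = -exp(3*t).
Characteristic equation r² - 8r + 20 = 0 has discriminant (-8)² - 4·(20) = -16 < 0, so r = 4 ± 2i.
Hence y_h = C1*cos(2*t)*exp(4*t) + C2*exp(4*t)*sin(2*t).
Try y_p = A*exp(3*t). Substituting into the equation and dividing by exp(3*t) gives A = -1/5, so y_p = -exp(3*t)/5.
General solution: y = -exp(3*t)/5 + C1*cos(2*t)*exp(4*t) + C2*exp(4*t)*sin(2*t).
Apply the initial conditions: y(0) = -1/5 + C1 = 2 and y'(0) = -3/5 + 2*C2 + 4*C1 = -1. Solving gives C1 = 11/5, C2 = -23/5.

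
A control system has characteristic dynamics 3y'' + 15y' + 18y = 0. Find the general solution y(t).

Divide through by 3: y'' + 5y' + 6y = 0.
Characteristic equation r² + 5r + 6 = 0 factors as (r + 3)(r + 2) = 0, so r = -3, -2.
Hence y_h = C1*exp(-3*t) + C2*exp(-2*t).

y = C1*exp(-3*t) + C2*exp(-2*t)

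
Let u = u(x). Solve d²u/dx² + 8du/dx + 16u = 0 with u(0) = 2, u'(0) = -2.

u = 2*exp(-4*x) + 6*x*exp(-4*x)

Characteristic equation r² + 8r + 16 = 0 has discriminant (8)² - 4·(16) = 0, so r = -4 is a repeated root.
Hence u_h = (C1 + C2*x)*exp(-4*x).
Apply the initial conditions: u(0) = C1 = 2 and u'(0) = C2 - 4*C1 = -2. Solving gives C1 = 2, C2 = 6.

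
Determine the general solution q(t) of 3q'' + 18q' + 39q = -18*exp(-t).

q = -3*exp(-t)/4 + C1*cos(2*t)*exp(-3*t) + C2*exp(-3*t)*sin(2*t)

Divide through by 3: q'' + 6q' + 13q = -6*exp(-t).
Characteristic equation r² + 6r + 13 = 0 has discriminant (6)² - 4·(13) = -16 < 0, so r = -3 ± 2i.
Hence q_h = C1*cos(2*t)*exp(-3*t) + C2*exp(-3*t)*sin(2*t).
Try q_p = A*exp(-t). Substituting into the equation and dividing by exp(-t) gives A = -3/4, so q_p = -3*exp(-t)/4.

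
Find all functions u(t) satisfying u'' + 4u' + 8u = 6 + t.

u = 11/16 + t/8 + C1*cos(2*t)*exp(-2*t) + C2*exp(-2*t)*sin(2*t)

Characteristic equation r² + 4r + 8 = 0 has discriminant (4)² - 4·(8) = -16 < 0, so r = -2 ± 2i.
Hence u_h = C1*cos(2*t)*exp(-2*t) + C2*exp(-2*t)*sin(2*t).
For the particular solution try u_p = A0 + A1*t. Substituting and matching coefficients of each power of t gives A0 = 11/16, A1 = 1/8, so u_p = 11/16 + t/8.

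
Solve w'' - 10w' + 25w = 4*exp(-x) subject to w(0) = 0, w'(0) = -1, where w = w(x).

Characteristic equation r² - 10r + 25 = 0 has discriminant (-10)² - 4·(25) = 0, so r = 5 is a repeated root.
Hence w_h = (C1 + C2*x)*exp(5*x).
Try w_p = A*exp(-x). Substituting into the equation and dividing by exp(-x) gives A = 1/9, so w_p = exp(-x)/9.
General solution: w = exp(-x)/9 + C1*exp(5*x) + C2*x*exp(5*x).
Apply the initial conditions: w(0) = 1/9 + C1 = 0 and w'(0) = -1/9 + C2 + 5*C1 = -1. Solving gives C1 = -1/9, C2 = -1/3.

w = -exp(5*x)/9 + exp(-x)/9 - x*exp(5*x)/3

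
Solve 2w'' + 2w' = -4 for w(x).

w = C2 - 2*x + C1*exp(-x)

Divide through by 2: w'' + w' = -2.
Characteristic equation r² + r = 0 factors as (r + 1)r = 0, so r = -1, 0.
Hence w_h = C1*exp(-x) + C2.
Since 0 is a characteristic root (multiplicity 1), multiply the polynomial trial by x: try w_p = A0*x. Substituting and matching coefficients of each power of x gives A0 = -2, so w_p = -2*x.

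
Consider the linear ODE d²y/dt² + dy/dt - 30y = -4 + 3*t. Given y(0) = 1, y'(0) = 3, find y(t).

y = 13/100 - t/10 + 5*exp(-6*t)/44 + 208*exp(5*t)/275

Characteristic equation r² + r - 30 = 0 factors as (r + 6)(r - 5) = 0, so r = -6, 5.
Hence y_h = C1*exp(-6*t) + C2*exp(5*t).
For the particular solution try y_p = A0 + A1*t. Substituting and matching coefficients of each power of t gives A0 = 13/100, A1 = -1/10, so y_p = 13/100 - t/10.
General solution: y = 13/100 - t/10 + C1*exp(-6*t) + C2*exp(5*t).
Apply the initial conditions: y(0) = 13/100 + C1 + C2 = 1 and y'(0) = -1/10 - 6*C1 + 5*C2 = 3. Solving gives C1 = 5/44, C2 = 208/275.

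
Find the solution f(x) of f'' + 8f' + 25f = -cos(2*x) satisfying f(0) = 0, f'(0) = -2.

f = -21*cos(2*x)/697 - 16*sin(2*x)/697 - 426*exp(-4*x)*sin(3*x)/697 + 21*cos(3*x)*exp(-4*x)/697

Characteristic equation r² + 8r + 25 = 0 has discriminant (8)² - 4·(25) = -36 < 0, so r = -4 ± 3i.
Hence f_h = C1*cos(3*x)*exp(-4*x) + C2*exp(-4*x)*sin(3*x).
Try f_p = A*cos(2*x) + B*sin(2*x). Substituting and equating the coefficients of cos(2x) and sin(2x) gives A = -21/697, B = -16/697, so f_p = -21*cos(2*x)/697 - 16*sin(2*x)/697.
General solution: f = -21*cos(2*x)/697 - 16*sin(2*x)/697 + C1*cos(3*x)*exp(-4*x) + C2*exp(-4*x)*sin(3*x).
Apply the initial conditions: f(0) = -21/697 + C1 = 0 and f'(0) = -32/697 - 4*C1 + 3*C2 = -2. Solving gives C1 = 21/697, C2 = -426/697.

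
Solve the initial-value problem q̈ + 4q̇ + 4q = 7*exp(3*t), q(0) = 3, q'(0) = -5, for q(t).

q = 7*exp(3*t)/25 + 68*exp(-2*t)/25 - 2*t*exp(-2*t)/5

Characteristic equation r² + 4r + 4 = 0 has discriminant (4)² - 4·(4) = 0, so r = -2 is a repeated root.
Hence q_h = (C1 + C2*t)*exp(-2*t).
Try q_p = A*exp(3*t). Substituting into the equation and dividing by exp(3*t) gives A = 7/25, so q_p = 7*exp(3*t)/25.
General solution: q = 7*exp(3*t)/25 + C1*exp(-2*t) + C2*t*exp(-2*t).
Apply the initial conditions: q(0) = 7/25 + C1 = 3 and q'(0) = 21/25 + C2 - 2*C1 = -5. Solving gives C1 = 68/25, C2 = -2/5.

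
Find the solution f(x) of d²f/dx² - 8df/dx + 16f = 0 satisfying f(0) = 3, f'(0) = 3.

f = 3*exp(4*x) - 9*x*exp(4*x)

Characteristic equation r² - 8r + 16 = 0 has discriminant (-8)² - 4·(16) = 0, so r = 4 is a repeated root.
Hence f_h = (C1 + C2*x)*exp(4*x).
Apply the initial conditions: f(0) = C1 = 3 and f'(0) = C2 + 4*C1 = 3. Solving gives C1 = 3, C2 = -9.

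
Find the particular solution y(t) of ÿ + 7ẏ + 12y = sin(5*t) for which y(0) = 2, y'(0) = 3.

Characteristic equation r² + 7r + 12 = 0 factors as (r + 3)(r + 4) = 0, so r = -3, -4.
Hence y_h = C1*exp(-3*t) + C2*exp(-4*t).
Try y_p = A*cos(5*t) + B*sin(5*t). Substituting and equating the coefficients of cos(5t) and sin(5t) gives A = -35/1394, B = -13/1394, so y_p = -35*cos(5*t)/1394 - 13*sin(5*t)/1394.
General solution: y = -35*cos(5*t)/1394 - 13*sin(5*t)/1394 + C1*exp(-3*t) + C2*exp(-4*t).
Apply the initial conditions: y(0) = -35/1394 + C1 + C2 = 2 and y'(0) = -65/1394 - 4*C2 - 3*C1 = 3. Solving gives C1 = 379/34, C2 = -374/41.

y = -374*exp(-4*t)/41 - 35*cos(5*t)/1394 - 13*sin(5*t)/1394 + 379*exp(-3*t)/34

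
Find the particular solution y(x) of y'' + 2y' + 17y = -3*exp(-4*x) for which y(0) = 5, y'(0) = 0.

y = -3*exp(-4*x)/25 + 29*exp(-x)*sin(4*x)/25 + 128*cos(4*x)*exp(-x)/25

Characteristic equation r² + 2r + 17 = 0 has discriminant (2)² - 4·(17) = -64 < 0, so r = -1 ± 4i.
Hence y_h = C1*cos(4*x)*exp(-x) + C2*exp(-x)*sin(4*x).
Try y_p = A*exp(-4*x). Substituting into the equation and dividing by exp(-4*x) gives A = -3/25, so y_p = -3*exp(-4*x)/25.
General solution: y = -3*exp(-4*x)/25 + C1*cos(4*x)*exp(-x) + C2*exp(-x)*sin(4*x).
Apply the initial conditions: y(0) = -3/25 + C1 = 5 and y'(0) = 12/25 - C1 + 4*C2 = 0. Solving gives C1 = 128/25, C2 = 29/25.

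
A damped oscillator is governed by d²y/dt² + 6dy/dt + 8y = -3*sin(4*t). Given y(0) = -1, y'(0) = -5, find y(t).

y = -24*exp(-2*t)/5 + 3*sin(4*t)/80 + 9*cos(4*t)/80 + 59*exp(-4*t)/16

Characteristic equation r² + 6r + 8 = 0 factors as (r + 4)(r + 2) = 0, so r = -4, -2.
Hence y_h = C1*exp(-4*t) + C2*exp(-2*t).
Try y_p = A*cos(4*t) + B*sin(4*t). Substituting and equating the coefficients of cos(4t) and sin(4t) gives A = 9/80, B = 3/80, so y_p = 3*sin(4*t)/80 + 9*cos(4*t)/80.
General solution: y = 3*sin(4*t)/80 + 9*cos(4*t)/80 + C1*exp(-4*t) + C2*exp(-2*t).
Apply the initial conditions: y(0) = 9/80 + C1 + C2 = -1 and y'(0) = 3/20 - 4*C1 - 2*C2 = -5. Solving gives C1 = 59/16, C2 = -24/5.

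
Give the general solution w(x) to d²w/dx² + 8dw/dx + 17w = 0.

w = C1*cos(x)*exp(-4*x) + C2*exp(-4*x)*sin(x)

Characteristic equation r² + 8r + 17 = 0 has discriminant (8)² - 4·(17) = -4 < 0, so r = -4 ± i.
Hence w_h = C1*cos(x)*exp(-4*x) + C2*exp(-4*x)*sin(x).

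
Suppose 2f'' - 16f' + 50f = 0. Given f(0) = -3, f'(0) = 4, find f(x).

f = -3*cos(3*x)*exp(4*x) + 16*exp(4*x)*sin(3*x)/3

Divide through by 2: f'' - 8f' + 25f = 0.
Characteristic equation r² - 8r + 25 = 0 has discriminant (-8)² - 4·(25) = -36 < 0, so r = 4 ± 3i.
Hence f_h = C1*cos(3*x)*exp(4*x) + C2*exp(4*x)*sin(3*x).
Apply the initial conditions: f(0) = C1 = -3 and f'(0) = 3*C2 + 4*C1 = 4. Solving gives C1 = -3, C2 = 16/3.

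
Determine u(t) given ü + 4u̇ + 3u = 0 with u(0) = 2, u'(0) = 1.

u = -3*exp(-3*t)/2 + 7*exp(-t)/2

Characteristic equation r² + 4r + 3 = 0 factors as (r + 1)(r + 3) = 0, so r = -1, -3.
Hence u_h = C1*exp(-t) + C2*exp(-3*t).
Apply the initial conditions: u(0) = C1 + C2 = 2 and u'(0) = -C1 - 3*C2 = 1. Solving gives C1 = 7/2, C2 = -3/2.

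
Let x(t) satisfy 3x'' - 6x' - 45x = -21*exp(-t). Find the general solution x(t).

x = 7*exp(-t)/12 + C1*exp(-3*t) + C2*exp(5*t)

Divide through by 3: x'' - 2x' - 15x = -7*exp(-t).
Characteristic equation r² - 2r - 15 = 0 factors as (r + 3)(r - 5) = 0, so r = -3, 5.
Hence x_h = C1*exp(-3*t) + C2*exp(5*t).
Try x_p = A*exp(-t). Substituting into the equation and dividing by exp(-t) gives A = 7/12, so x_p = 7*exp(-t)/12.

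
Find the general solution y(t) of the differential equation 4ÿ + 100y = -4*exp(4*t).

Divide through by 4: y'' + 25y = -exp(4*t).
Characteristic equation r² + 25 = 0 has discriminant (0)² - 4·(25) = -100 < 0, so r = ± 5i.
Hence y_h = C1*cos(5*t) + C2*sin(5*t).
Try y_p = A*exp(4*t). Substituting into the equation and dividing by exp(4*t) gives A = -1/41, so y_p = -exp(4*t)/41.

y = -exp(4*t)/41 + C1*cos(5*t) + C2*sin(5*t)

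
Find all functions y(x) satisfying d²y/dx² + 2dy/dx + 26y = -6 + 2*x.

Characteristic equation r² + 2r + 26 = 0 has discriminant (2)² - 4·(26) = -100 < 0, so r = -1 ± 5i.
Hence y_h = C1*cos(5*x)*exp(-x) + C2*exp(-x)*sin(5*x).
For the particular solution try y_p = A0 + A1*x. Substituting and matching coefficients of each power of x gives A0 = -40/169, A1 = 1/13, so y_p = -40/169 + x/13.

y = -40/169 + x/13 + C1*cos(5*x)*exp(-x) + C2*exp(-x)*sin(5*x)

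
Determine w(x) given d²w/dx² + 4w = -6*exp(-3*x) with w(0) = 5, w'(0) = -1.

w = -31*sin(2*x)/26 - 6*exp(-3*x)/13 + 71*cos(2*x)/13

Characteristic equation r² + 4 = 0 has discriminant (0)² - 4·(4) = -16 < 0, so r = ± 2i.
Hence w_h = C1*cos(2*x) + C2*sin(2*x).
Try w_p = A*exp(-3*x). Substituting into the equation and dividing by exp(-3*x) gives A = -6/13, so w_p = -6*exp(-3*x)/13.
General solution: w = -6*exp(-3*x)/13 + C1*cos(2*x) + C2*sin(2*x).
Apply the initial conditions: w(0) = -6/13 + C1 = 5 and w'(0) = 18/13 + 2*C2 = -1. Solving gives C1 = 71/13, C2 = -31/26.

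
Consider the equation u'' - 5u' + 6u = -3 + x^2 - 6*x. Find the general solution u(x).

u = -125/108 - 13*x/18 + x**2/6 + C1*exp(2*x) + C2*exp(3*x)

Characteristic equation r² - 5r + 6 = 0 factors as (r - 2)(r - 3) = 0, so r = 2, 3.
Hence u_h = C1*exp(2*x) + C2*exp(3*x).
For the particular solution try u_p = A0 + A1*x + A2*x^2. Substituting and matching coefficients of each power of x gives A0 = -125/108, A1 = -13/18, A2 = 1/6, so u_p = -125/108 - 13*x/18 + x^2/6.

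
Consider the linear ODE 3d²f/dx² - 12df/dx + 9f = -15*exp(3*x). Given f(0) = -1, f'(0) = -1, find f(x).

f = -9*exp(x)/4 + 5*exp(3*x)/4 - 5*x*exp(3*x)/2

Divide through by 3: f'' - 4f' + 3f = -5*exp(3*x).
Characteristic equation r² - 4r + 3 = 0 factors as (r - 1)(r - 3) = 0, so r = 1, 3.
Hence f_h = C1*exp(x) + C2*exp(3*x).
Since exp(3*x) solves the homogeneous equation (r = 3 is a root of multiplicity 1), multiply the trial by x. Try f_p = A*x*exp(3*x). Substituting into the equation and dividing by exp(3*x) gives A = -5/2, so f_p = -5*x*exp(3*x)/2.
General solution: f = C1*exp(x) + C2*exp(3*x) - 5*x*exp(3*x)/2.
Apply the initial conditions: f(0) = C1 + C2 = -1 and f'(0) = -5/2 + C1 + 3*C2 = -1. Solving gives C1 = -9/4, C2 = 5/4.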